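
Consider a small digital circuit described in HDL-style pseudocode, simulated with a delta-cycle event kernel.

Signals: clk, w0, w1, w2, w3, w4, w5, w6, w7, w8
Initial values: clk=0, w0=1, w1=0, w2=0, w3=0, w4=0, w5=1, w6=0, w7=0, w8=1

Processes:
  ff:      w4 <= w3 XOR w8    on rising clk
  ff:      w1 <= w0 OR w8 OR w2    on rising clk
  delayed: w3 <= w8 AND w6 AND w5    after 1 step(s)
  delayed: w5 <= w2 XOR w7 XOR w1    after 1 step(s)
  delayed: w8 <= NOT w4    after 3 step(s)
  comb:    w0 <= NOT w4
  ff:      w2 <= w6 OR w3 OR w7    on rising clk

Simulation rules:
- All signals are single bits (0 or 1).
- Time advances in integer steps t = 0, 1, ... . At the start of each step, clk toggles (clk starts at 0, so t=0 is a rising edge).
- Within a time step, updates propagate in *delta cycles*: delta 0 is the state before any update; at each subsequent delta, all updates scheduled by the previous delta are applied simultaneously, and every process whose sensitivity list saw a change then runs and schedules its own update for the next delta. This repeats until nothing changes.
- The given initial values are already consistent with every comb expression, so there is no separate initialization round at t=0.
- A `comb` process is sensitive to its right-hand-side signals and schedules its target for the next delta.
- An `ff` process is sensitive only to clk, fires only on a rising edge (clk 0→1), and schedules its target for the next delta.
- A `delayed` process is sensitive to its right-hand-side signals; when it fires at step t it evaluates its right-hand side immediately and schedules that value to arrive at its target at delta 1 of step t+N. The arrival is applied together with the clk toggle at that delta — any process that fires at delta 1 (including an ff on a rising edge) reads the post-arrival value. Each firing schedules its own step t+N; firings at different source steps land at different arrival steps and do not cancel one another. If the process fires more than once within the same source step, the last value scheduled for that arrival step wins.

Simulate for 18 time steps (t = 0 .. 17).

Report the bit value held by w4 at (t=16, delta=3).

t0.Δ0 w2=0 clk=0 w1=0 w4=0 w6=0 w0=1 w8=1 w3=0 w7=0 w5=1
t0.Δ1 w2=0 clk=1 w1=0 w4=0 w6=0 w0=1 w8=1 w3=0 w7=0 w5=1
t0.Δ2 w2=0 clk=1 w1=1 w4=1 w6=0 w0=1 w8=1 w3=0 w7=0 w5=1
t0.Δ3 w2=0 clk=1 w1=1 w4=1 w6=0 w0=0 w8=1 w3=0 w7=0 w5=1
t1.Δ0 w2=0 clk=1 w1=1 w4=1 w6=0 w0=0 w8=1 w3=0 w7=0 w5=1
t1.Δ1 w2=0 clk=0 w1=1 w4=1 w6=0 w0=0 w8=1 w3=0 w7=0 w5=1
t2.Δ0 w2=0 clk=0 w1=1 w4=1 w6=0 w0=0 w8=1 w3=0 w7=0 w5=1
t2.Δ1 w2=0 clk=1 w1=1 w4=1 w6=0 w0=0 w8=1 w3=0 w7=0 w5=1
t3.Δ0 w2=0 clk=1 w1=1 w4=1 w6=0 w0=0 w8=1 w3=0 w7=0 w5=1
t3.Δ1 w2=0 clk=0 w1=1 w4=1 w6=0 w0=0 w8=0 w3=0 w7=0 w5=1
t4.Δ0 w2=0 clk=0 w1=1 w4=1 w6=0 w0=0 w8=0 w3=0 w7=0 w5=1
t4.Δ1 w2=0 clk=1 w1=1 w4=1 w6=0 w0=0 w8=0 w3=0 w7=0 w5=1
t4.Δ2 w2=0 clk=1 w1=0 w4=0 w6=0 w0=0 w8=0 w3=0 w7=0 w5=1
t4.Δ3 w2=0 clk=1 w1=0 w4=0 w6=0 w0=1 w8=0 w3=0 w7=0 w5=1
t5.Δ0 w2=0 clk=1 w1=0 w4=0 w6=0 w0=1 w8=0 w3=0 w7=0 w5=1
t5.Δ1 w2=0 clk=0 w1=0 w4=0 w6=0 w0=1 w8=0 w3=0 w7=0 w5=0
t6.Δ0 w2=0 clk=0 w1=0 w4=0 w6=0 w0=1 w8=0 w3=0 w7=0 w5=0
t6.Δ1 w2=0 clk=1 w1=0 w4=0 w6=0 w0=1 w8=0 w3=0 w7=0 w5=0
t6.Δ2 w2=0 clk=1 w1=1 w4=0 w6=0 w0=1 w8=0 w3=0 w7=0 w5=0
t7.Δ0 w2=0 clk=1 w1=1 w4=0 w6=0 w0=1 w8=0 w3=0 w7=0 w5=0
t7.Δ1 w2=0 clk=0 w1=1 w4=0 w6=0 w0=1 w8=1 w3=0 w7=0 w5=1
t8.Δ0 w2=0 clk=0 w1=1 w4=0 w6=0 w0=1 w8=1 w3=0 w7=0 w5=1
t8.Δ1 w2=0 clk=1 w1=1 w4=0 w6=0 w0=1 w8=1 w3=0 w7=0 w5=1
t8.Δ2 w2=0 clk=1 w1=1 w4=1 w6=0 w0=1 w8=1 w3=0 w7=0 w5=1
t8.Δ3 w2=0 clk=1 w1=1 w4=1 w6=0 w0=0 w8=1 w3=0 w7=0 w5=1
t9.Δ0 w2=0 clk=1 w1=1 w4=1 w6=0 w0=0 w8=1 w3=0 w7=0 w5=1
t9.Δ1 w2=0 clk=0 w1=1 w4=1 w6=0 w0=0 w8=1 w3=0 w7=0 w5=1
t10.Δ0 w2=0 clk=0 w1=1 w4=1 w6=0 w0=0 w8=1 w3=0 w7=0 w5=1
t10.Δ1 w2=0 clk=1 w1=1 w4=1 w6=0 w0=0 w8=1 w3=0 w7=0 w5=1
t11.Δ0 w2=0 clk=1 w1=1 w4=1 w6=0 w0=0 w8=1 w3=0 w7=0 w5=1
t11.Δ1 w2=0 clk=0 w1=1 w4=1 w6=0 w0=0 w8=0 w3=0 w7=0 w5=1
t12.Δ0 w2=0 clk=0 w1=1 w4=1 w6=0 w0=0 w8=0 w3=0 w7=0 w5=1
t12.Δ1 w2=0 clk=1 w1=1 w4=1 w6=0 w0=0 w8=0 w3=0 w7=0 w5=1
t12.Δ2 w2=0 clk=1 w1=0 w4=0 w6=0 w0=0 w8=0 w3=0 w7=0 w5=1
t12.Δ3 w2=0 clk=1 w1=0 w4=0 w6=0 w0=1 w8=0 w3=0 w7=0 w5=1
t13.Δ0 w2=0 clk=1 w1=0 w4=0 w6=0 w0=1 w8=0 w3=0 w7=0 w5=1
t13.Δ1 w2=0 clk=0 w1=0 w4=0 w6=0 w0=1 w8=0 w3=0 w7=0 w5=0
t14.Δ0 w2=0 clk=0 w1=0 w4=0 w6=0 w0=1 w8=0 w3=0 w7=0 w5=0
t14.Δ1 w2=0 clk=1 w1=0 w4=0 w6=0 w0=1 w8=0 w3=0 w7=0 w5=0
t14.Δ2 w2=0 clk=1 w1=1 w4=0 w6=0 w0=1 w8=0 w3=0 w7=0 w5=0
t15.Δ0 w2=0 clk=1 w1=1 w4=0 w6=0 w0=1 w8=0 w3=0 w7=0 w5=0
t15.Δ1 w2=0 clk=0 w1=1 w4=0 w6=0 w0=1 w8=1 w3=0 w7=0 w5=1
t16.Δ0 w2=0 clk=0 w1=1 w4=0 w6=0 w0=1 w8=1 w3=0 w7=0 w5=1
t16.Δ1 w2=0 clk=1 w1=1 w4=0 w6=0 w0=1 w8=1 w3=0 w7=0 w5=1
t16.Δ2 w2=0 clk=1 w1=1 w4=1 w6=0 w0=1 w8=1 w3=0 w7=0 w5=1
t16.Δ3 w2=0 clk=1 w1=1 w4=1 w6=0 w0=0 w8=1 w3=0 w7=0 w5=1
t17.Δ0 w2=0 clk=1 w1=1 w4=1 w6=0 w0=0 w8=1 w3=0 w7=0 w5=1
t17.Δ1 w2=0 clk=0 w1=1 w4=1 w6=0 w0=0 w8=1 w3=0 w7=0 w5=1

1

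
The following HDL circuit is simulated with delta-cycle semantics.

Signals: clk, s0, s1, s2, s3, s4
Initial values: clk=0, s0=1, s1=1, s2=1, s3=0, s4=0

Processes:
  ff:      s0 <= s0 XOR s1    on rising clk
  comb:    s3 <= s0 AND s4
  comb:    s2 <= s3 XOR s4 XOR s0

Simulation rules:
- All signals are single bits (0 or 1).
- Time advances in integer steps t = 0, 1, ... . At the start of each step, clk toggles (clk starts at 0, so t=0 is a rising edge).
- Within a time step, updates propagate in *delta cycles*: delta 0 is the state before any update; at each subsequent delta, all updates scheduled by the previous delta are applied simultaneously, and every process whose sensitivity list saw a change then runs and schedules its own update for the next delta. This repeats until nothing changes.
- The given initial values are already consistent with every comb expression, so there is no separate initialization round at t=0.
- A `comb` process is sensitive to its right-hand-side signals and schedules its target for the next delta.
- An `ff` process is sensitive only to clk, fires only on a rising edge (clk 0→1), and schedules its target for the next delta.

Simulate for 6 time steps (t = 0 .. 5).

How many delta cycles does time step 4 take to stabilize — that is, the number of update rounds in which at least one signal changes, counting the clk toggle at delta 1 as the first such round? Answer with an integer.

[bits: s1,s0,s3,clk,s2,s4]
t=0: Δ0=110010 Δ1=110110 Δ2=100110 Δ3=100100 | 3Δ
t=1: Δ0=100100 Δ1=100000 | 1Δ
t=2: Δ0=100000 Δ1=100100 Δ2=110100 Δ3=110110 | 3Δ
t=3: Δ0=110110 Δ1=110010 | 1Δ
t=4: Δ0=110010 Δ1=110110 Δ2=100110 Δ3=100100 | 3Δ
t=5: Δ0=100100 Δ1=100000 | 1Δ

3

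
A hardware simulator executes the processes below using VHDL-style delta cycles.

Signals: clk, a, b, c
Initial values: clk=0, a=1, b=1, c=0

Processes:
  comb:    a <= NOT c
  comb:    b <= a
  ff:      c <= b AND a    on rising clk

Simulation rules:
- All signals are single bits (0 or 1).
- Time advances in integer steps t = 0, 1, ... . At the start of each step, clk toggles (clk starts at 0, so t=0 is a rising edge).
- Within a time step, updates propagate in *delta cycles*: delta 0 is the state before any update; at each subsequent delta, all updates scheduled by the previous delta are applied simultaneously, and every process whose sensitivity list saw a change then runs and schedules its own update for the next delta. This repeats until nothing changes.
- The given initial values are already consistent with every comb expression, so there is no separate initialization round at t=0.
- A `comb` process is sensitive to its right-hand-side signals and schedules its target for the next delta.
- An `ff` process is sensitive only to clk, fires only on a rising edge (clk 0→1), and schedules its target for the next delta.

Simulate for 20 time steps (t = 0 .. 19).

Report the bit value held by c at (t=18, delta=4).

t0.Δ0 a=1 c=0 b=1 clk=0
t0.Δ1 a=1 c=0 b=1 clk=1
t0.Δ2 a=1 c=1 b=1 clk=1
t0.Δ3 a=0 c=1 b=1 clk=1
t0.Δ4 a=0 c=1 b=0 clk=1
t1.Δ0 a=0 c=1 b=0 clk=1
t1.Δ1 a=0 c=1 b=0 clk=0
t2.Δ0 a=0 c=1 b=0 clk=0
t2.Δ1 a=0 c=1 b=0 clk=1
t2.Δ2 a=0 c=0 b=0 clk=1
t2.Δ3 a=1 c=0 b=0 clk=1
t2.Δ4 a=1 c=0 b=1 clk=1
t3.Δ0 a=1 c=0 b=1 clk=1
t3.Δ1 a=1 c=0 b=1 clk=0
t4.Δ0 a=1 c=0 b=1 clk=0
t4.Δ1 a=1 c=0 b=1 clk=1
t4.Δ2 a=1 c=1 b=1 clk=1
t4.Δ3 a=0 c=1 b=1 clk=1
t4.Δ4 a=0 c=1 b=0 clk=1
t5.Δ0 a=0 c=1 b=0 clk=1
t5.Δ1 a=0 c=1 b=0 clk=0
t6.Δ0 a=0 c=1 b=0 clk=0
t6.Δ1 a=0 c=1 b=0 clk=1
t6.Δ2 a=0 c=0 b=0 clk=1
t6.Δ3 a=1 c=0 b=0 clk=1
t6.Δ4 a=1 c=0 b=1 clk=1
t7.Δ0 a=1 c=0 b=1 clk=1
t7.Δ1 a=1 c=0 b=1 clk=0
t8.Δ0 a=1 c=0 b=1 clk=0
t8.Δ1 a=1 c=0 b=1 clk=1
t8.Δ2 a=1 c=1 b=1 clk=1
t8.Δ3 a=0 c=1 b=1 clk=1
t8.Δ4 a=0 c=1 b=0 clk=1
t9.Δ0 a=0 c=1 b=0 clk=1
t9.Δ1 a=0 c=1 b=0 clk=0
t10.Δ0 a=0 c=1 b=0 clk=0
t10.Δ1 a=0 c=1 b=0 clk=1
t10.Δ2 a=0 c=0 b=0 clk=1
t10.Δ3 a=1 c=0 b=0 clk=1
t10.Δ4 a=1 c=0 b=1 clk=1
t11.Δ0 a=1 c=0 b=1 clk=1
t11.Δ1 a=1 c=0 b=1 clk=0
t12.Δ0 a=1 c=0 b=1 clk=0
t12.Δ1 a=1 c=0 b=1 clk=1
t12.Δ2 a=1 c=1 b=1 clk=1
t12.Δ3 a=0 c=1 b=1 clk=1
t12.Δ4 a=0 c=1 b=0 clk=1
t13.Δ0 a=0 c=1 b=0 clk=1
t13.Δ1 a=0 c=1 b=0 clk=0
t14.Δ0 a=0 c=1 b=0 clk=0
t14.Δ1 a=0 c=1 b=0 clk=1
t14.Δ2 a=0 c=0 b=0 clk=1
t14.Δ3 a=1 c=0 b=0 clk=1
t14.Δ4 a=1 c=0 b=1 clk=1
t15.Δ0 a=1 c=0 b=1 clk=1
t15.Δ1 a=1 c=0 b=1 clk=0
t16.Δ0 a=1 c=0 b=1 clk=0
t16.Δ1 a=1 c=0 b=1 clk=1
t16.Δ2 a=1 c=1 b=1 clk=1
t16.Δ3 a=0 c=1 b=1 clk=1
t16.Δ4 a=0 c=1 b=0 clk=1
t17.Δ0 a=0 c=1 b=0 clk=1
t17.Δ1 a=0 c=1 b=0 clk=0
t18.Δ0 a=0 c=1 b=0 clk=0
t18.Δ1 a=0 c=1 b=0 clk=1
t18.Δ2 a=0 c=0 b=0 clk=1
t18.Δ3 a=1 c=0 b=0 clk=1
t18.Δ4 a=1 c=0 b=1 clk=1
t19.Δ0 a=1 c=0 b=1 clk=1
t19.Δ1 a=1 c=0 b=1 clk=0

0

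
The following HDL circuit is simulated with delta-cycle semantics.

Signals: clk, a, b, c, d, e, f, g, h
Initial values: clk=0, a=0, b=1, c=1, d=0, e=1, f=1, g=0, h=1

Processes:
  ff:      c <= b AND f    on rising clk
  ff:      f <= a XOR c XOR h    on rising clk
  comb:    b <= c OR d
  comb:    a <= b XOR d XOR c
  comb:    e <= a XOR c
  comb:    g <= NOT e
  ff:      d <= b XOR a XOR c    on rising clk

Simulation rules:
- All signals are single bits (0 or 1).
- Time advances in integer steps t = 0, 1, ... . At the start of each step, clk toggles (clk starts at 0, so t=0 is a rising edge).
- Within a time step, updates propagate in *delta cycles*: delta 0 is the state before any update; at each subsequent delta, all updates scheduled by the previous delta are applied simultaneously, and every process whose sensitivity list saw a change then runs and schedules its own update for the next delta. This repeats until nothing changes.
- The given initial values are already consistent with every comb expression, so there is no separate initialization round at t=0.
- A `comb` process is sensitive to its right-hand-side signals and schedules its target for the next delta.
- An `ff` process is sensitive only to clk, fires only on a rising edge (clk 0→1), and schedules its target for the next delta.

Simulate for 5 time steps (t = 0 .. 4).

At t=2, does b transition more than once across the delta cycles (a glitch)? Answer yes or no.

no

t=0 Δ0: clk=0 f=1 b=1 a=0 e=1 g=0 h=1 c=1 d=0
  Δ1: clk:0→1
  Δ2: f:1→0
  (2Δ to stable)
t=1 Δ0: clk=1 f=0 b=1 a=0 e=1 g=0 h=1 c=1 d=0
  Δ1: clk:1→0
  (1Δ to stable)
t=2 Δ0: clk=0 f=0 b=1 a=0 e=1 g=0 h=1 c=1 d=0
  Δ1: clk:0→1
  Δ2: c:1→0
  Δ3: b:1→0, a:0→1, e:1→0
  Δ4: a:1→0, e:0→1, g:0→1
  Δ5: e:1→0, g:1→0
  Δ6: g:0→1
  (6Δ to stable)
t=3 Δ0: clk=1 f=0 b=0 a=0 e=0 g=1 h=1 c=0 d=0
  Δ1: clk:1→0
  (1Δ to stable)
t=4 Δ0: clk=0 f=0 b=0 a=0 e=0 g=1 h=1 c=0 d=0
  Δ1: clk:0→1
  Δ2: f:0→1
  (2Δ to stable)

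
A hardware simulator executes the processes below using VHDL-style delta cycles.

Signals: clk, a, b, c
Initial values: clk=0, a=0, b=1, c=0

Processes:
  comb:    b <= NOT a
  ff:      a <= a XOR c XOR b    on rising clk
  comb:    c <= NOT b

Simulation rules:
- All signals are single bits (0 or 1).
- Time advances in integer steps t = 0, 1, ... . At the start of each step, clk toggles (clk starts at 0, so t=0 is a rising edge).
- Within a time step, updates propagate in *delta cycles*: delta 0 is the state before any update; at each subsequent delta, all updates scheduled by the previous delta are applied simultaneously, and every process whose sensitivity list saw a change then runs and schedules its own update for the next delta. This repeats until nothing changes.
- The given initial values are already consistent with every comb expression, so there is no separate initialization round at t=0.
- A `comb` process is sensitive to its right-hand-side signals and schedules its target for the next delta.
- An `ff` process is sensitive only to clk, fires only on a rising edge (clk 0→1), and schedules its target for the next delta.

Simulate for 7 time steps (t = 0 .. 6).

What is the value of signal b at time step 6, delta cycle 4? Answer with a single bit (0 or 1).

[bits: b,clk,c,a]
t=0: Δ0=1000 Δ1=1100 Δ2=1101 Δ3=0101 Δ4=0111 | 4Δ
t=1: Δ0=0111 Δ1=0011 | 1Δ
t=2: Δ0=0011 Δ1=0111 Δ2=0110 Δ3=1110 Δ4=1100 | 4Δ
t=3: Δ0=1100 Δ1=1000 | 1Δ
t=4: Δ0=1000 Δ1=1100 Δ2=1101 Δ3=0101 Δ4=0111 | 4Δ
t=5: Δ0=0111 Δ1=0011 | 1Δ
t=6: Δ0=0011 Δ1=0111 Δ2=0110 Δ3=1110 Δ4=1100 | 4Δ

1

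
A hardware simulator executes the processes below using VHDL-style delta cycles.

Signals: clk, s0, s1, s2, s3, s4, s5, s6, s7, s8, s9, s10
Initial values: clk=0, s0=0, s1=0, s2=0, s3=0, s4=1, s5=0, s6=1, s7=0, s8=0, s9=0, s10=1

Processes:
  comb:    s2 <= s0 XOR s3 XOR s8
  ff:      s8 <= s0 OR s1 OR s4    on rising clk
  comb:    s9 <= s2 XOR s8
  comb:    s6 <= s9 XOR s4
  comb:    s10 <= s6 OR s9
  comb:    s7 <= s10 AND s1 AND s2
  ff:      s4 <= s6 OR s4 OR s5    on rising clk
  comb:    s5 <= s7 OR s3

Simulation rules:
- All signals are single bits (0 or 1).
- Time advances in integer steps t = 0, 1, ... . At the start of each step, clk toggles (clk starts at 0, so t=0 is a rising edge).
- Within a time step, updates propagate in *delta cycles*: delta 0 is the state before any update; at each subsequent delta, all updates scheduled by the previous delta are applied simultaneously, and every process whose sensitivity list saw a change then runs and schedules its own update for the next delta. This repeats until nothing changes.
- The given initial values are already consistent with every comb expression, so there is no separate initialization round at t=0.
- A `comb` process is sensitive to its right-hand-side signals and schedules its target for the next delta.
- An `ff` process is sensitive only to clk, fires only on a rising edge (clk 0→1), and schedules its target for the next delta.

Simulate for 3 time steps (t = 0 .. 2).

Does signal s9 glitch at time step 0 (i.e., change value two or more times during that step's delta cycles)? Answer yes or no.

[bits: s7,s0,s4,s9,s2,s3,s1,s10,s6,clk,s8,s5]
t=0: Δ0=001000011000 Δ1=001000011100 Δ2=001000011110 Δ3=001110011110 Δ4=001010010110 Δ5=001010001110 Δ6=001010011110 | 6Δ
t=1: Δ0=001010011110 Δ1=001010011010 | 1Δ
t=2: Δ0=001010011010 Δ1=001010011110 | 1Δ

yes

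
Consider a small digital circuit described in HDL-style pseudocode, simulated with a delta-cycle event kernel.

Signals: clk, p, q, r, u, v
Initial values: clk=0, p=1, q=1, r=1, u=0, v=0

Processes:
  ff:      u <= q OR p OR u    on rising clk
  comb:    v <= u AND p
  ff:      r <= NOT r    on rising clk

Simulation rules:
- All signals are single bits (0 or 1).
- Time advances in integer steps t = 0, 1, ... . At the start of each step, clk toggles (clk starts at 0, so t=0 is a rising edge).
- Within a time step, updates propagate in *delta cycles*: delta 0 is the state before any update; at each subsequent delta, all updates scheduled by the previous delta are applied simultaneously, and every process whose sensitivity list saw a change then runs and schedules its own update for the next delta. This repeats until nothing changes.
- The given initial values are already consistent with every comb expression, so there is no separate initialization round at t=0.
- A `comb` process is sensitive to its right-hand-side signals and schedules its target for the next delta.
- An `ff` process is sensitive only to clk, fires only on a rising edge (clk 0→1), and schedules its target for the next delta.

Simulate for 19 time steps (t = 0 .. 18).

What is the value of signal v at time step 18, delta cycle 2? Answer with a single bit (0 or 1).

[bits: q,u,v,p,r,clk]
t=0: Δ0=100110 Δ1=100111 Δ2=110101 Δ3=111101 | 3Δ
t=1: Δ0=111101 Δ1=111100 | 1Δ
t=2: Δ0=111100 Δ1=111101 Δ2=111111 | 2Δ
t=3: Δ0=111111 Δ1=111110 | 1Δ
t=4: Δ0=111110 Δ1=111111 Δ2=111101 | 2Δ
t=5: Δ0=111101 Δ1=111100 | 1Δ
t=6: Δ0=111100 Δ1=111101 Δ2=111111 | 2Δ
t=7: Δ0=111111 Δ1=111110 | 1Δ
t=8: Δ0=111110 Δ1=111111 Δ2=111101 | 2Δ
t=9: Δ0=111101 Δ1=111100 | 1Δ
t=10: Δ0=111100 Δ1=111101 Δ2=111111 | 2Δ
t=11: Δ0=111111 Δ1=111110 | 1Δ
t=12: Δ0=111110 Δ1=111111 Δ2=111101 | 2Δ
t=13: Δ0=111101 Δ1=111100 | 1Δ
t=14: Δ0=111100 Δ1=111101 Δ2=111111 | 2Δ
t=15: Δ0=111111 Δ1=111110 | 1Δ
t=16: Δ0=111110 Δ1=111111 Δ2=111101 | 2Δ
t=17: Δ0=111101 Δ1=111100 | 1Δ
t=18: Δ0=111100 Δ1=111101 Δ2=111111 | 2Δ

1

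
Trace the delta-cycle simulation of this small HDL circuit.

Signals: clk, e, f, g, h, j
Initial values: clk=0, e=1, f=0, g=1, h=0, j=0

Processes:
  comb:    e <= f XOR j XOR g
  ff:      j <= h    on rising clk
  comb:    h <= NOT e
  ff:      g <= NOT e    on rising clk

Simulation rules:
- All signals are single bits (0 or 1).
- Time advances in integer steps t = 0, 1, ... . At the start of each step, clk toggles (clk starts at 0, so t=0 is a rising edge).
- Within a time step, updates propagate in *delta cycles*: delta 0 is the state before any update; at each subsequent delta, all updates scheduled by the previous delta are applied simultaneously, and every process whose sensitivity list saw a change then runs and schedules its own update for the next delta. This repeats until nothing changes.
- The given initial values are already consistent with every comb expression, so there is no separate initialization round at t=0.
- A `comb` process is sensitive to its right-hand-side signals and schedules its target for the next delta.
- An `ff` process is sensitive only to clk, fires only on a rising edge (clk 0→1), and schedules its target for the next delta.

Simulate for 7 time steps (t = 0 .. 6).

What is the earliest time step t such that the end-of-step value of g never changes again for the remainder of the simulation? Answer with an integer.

2

[bits: j,e,f,g,clk,h]
t=0: Δ0=010100 Δ1=010110 Δ2=010010 Δ3=000010 Δ4=000011 | 4Δ
t=1: Δ0=000011 Δ1=000001 | 1Δ
t=2: Δ0=000001 Δ1=000011 Δ2=100111 | 2Δ
t=3: Δ0=100111 Δ1=100101 | 1Δ
t=4: Δ0=100101 Δ1=100111 | 1Δ
t=5: Δ0=100111 Δ1=100101 | 1Δ
t=6: Δ0=100101 Δ1=100111 | 1Δ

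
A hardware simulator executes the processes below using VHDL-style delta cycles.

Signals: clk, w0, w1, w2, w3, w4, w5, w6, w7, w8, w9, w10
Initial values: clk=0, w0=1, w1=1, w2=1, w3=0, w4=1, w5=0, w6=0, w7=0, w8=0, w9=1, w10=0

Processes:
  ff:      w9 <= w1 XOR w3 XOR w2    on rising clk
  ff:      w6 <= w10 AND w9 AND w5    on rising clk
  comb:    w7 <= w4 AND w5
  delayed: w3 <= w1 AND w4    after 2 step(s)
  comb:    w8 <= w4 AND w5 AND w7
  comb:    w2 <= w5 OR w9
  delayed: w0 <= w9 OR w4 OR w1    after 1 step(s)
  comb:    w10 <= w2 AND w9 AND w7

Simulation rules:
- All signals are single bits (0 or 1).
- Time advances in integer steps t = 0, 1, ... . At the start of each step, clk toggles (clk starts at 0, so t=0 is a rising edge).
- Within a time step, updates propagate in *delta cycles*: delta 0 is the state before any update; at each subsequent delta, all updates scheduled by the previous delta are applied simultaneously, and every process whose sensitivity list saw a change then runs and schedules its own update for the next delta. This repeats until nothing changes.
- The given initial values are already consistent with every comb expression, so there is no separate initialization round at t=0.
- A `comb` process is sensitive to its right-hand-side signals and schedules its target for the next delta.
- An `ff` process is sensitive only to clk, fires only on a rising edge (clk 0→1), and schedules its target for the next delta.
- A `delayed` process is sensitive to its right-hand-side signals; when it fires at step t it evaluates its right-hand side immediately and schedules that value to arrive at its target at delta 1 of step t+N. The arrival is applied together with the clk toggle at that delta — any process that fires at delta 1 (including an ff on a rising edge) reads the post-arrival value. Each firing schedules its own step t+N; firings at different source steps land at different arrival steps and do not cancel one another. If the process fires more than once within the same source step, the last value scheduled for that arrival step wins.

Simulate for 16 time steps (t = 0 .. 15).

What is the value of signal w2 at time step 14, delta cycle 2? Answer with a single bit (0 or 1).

t=0 Δ0: w10=0 w6=0 w9=1 w7=0 clk=0 w8=0 w3=0 w0=1 w2=1 w4=1 w5=0 w1=1
  Δ1: clk:0→1
  Δ2: w9:1→0
  Δ3: w2:1→0
  (3Δ to stable)
t=1 Δ0: w10=0 w6=0 w9=0 w7=0 clk=1 w8=0 w3=0 w0=1 w2=0 w4=1 w5=0 w1=1
  Δ1: clk:1→0
  (1Δ to stable)
t=2 Δ0: w10=0 w6=0 w9=0 w7=0 clk=0 w8=0 w3=0 w0=1 w2=0 w4=1 w5=0 w1=1
  Δ1: clk:0→1
  Δ2: w9:0→1
  Δ3: w2:0→1
  (3Δ to stable)
t=3 Δ0: w10=0 w6=0 w9=1 w7=0 clk=1 w8=0 w3=0 w0=1 w2=1 w4=1 w5=0 w1=1
  Δ1: clk:1→0
  (1Δ to stable)
t=4 Δ0: w10=0 w6=0 w9=1 w7=0 clk=0 w8=0 w3=0 w0=1 w2=1 w4=1 w5=0 w1=1
  Δ1: clk:0→1
  Δ2: w9:1→0
  Δ3: w2:1→0
  (3Δ to stable)
t=5 Δ0: w10=0 w6=0 w9=0 w7=0 clk=1 w8=0 w3=0 w0=1 w2=0 w4=1 w5=0 w1=1
  Δ1: clk:1→0
  (1Δ to stable)
t=6 Δ0: w10=0 w6=0 w9=0 w7=0 clk=0 w8=0 w3=0 w0=1 w2=0 w4=1 w5=0 w1=1
  Δ1: clk:0→1
  Δ2: w9:0→1
  Δ3: w2:0→1
  (3Δ to stable)
t=7 Δ0: w10=0 w6=0 w9=1 w7=0 clk=1 w8=0 w3=0 w0=1 w2=1 w4=1 w5=0 w1=1
  Δ1: clk:1→0
  (1Δ to stable)
t=8 Δ0: w10=0 w6=0 w9=1 w7=0 clk=0 w8=0 w3=0 w0=1 w2=1 w4=1 w5=0 w1=1
  Δ1: clk:0→1
  Δ2: w9:1→0
  Δ3: w2:1→0
  (3Δ to stable)
t=9 Δ0: w10=0 w6=0 w9=0 w7=0 clk=1 w8=0 w3=0 w0=1 w2=0 w4=1 w5=0 w1=1
  Δ1: clk:1→0
  (1Δ to stable)
t=10 Δ0: w10=0 w6=0 w9=0 w7=0 clk=0 w8=0 w3=0 w0=1 w2=0 w4=1 w5=0 w1=1
  Δ1: clk:0→1
  Δ2: w9:0→1
  Δ3: w2:0→1
  (3Δ to stable)
t=11 Δ0: w10=0 w6=0 w9=1 w7=0 clk=1 w8=0 w3=0 w0=1 w2=1 w4=1 w5=0 w1=1
  Δ1: clk:1→0
  (1Δ to stable)
t=12 Δ0: w10=0 w6=0 w9=1 w7=0 clk=0 w8=0 w3=0 w0=1 w2=1 w4=1 w5=0 w1=1
  Δ1: clk:0→1
  Δ2: w9:1→0
  Δ3: w2:1→0
  (3Δ to stable)
t=13 Δ0: w10=0 w6=0 w9=0 w7=0 clk=1 w8=0 w3=0 w0=1 w2=0 w4=1 w5=0 w1=1
  Δ1: clk:1→0
  (1Δ to stable)
t=14 Δ0: w10=0 w6=0 w9=0 w7=0 clk=0 w8=0 w3=0 w0=1 w2=0 w4=1 w5=0 w1=1
  Δ1: clk:0→1
  Δ2: w9:0→1
  Δ3: w2:0→1
  (3Δ to stable)
t=15 Δ0: w10=0 w6=0 w9=1 w7=0 clk=1 w8=0 w3=0 w0=1 w2=1 w4=1 w5=0 w1=1
  Δ1: clk:1→0
  (1Δ to stable)

0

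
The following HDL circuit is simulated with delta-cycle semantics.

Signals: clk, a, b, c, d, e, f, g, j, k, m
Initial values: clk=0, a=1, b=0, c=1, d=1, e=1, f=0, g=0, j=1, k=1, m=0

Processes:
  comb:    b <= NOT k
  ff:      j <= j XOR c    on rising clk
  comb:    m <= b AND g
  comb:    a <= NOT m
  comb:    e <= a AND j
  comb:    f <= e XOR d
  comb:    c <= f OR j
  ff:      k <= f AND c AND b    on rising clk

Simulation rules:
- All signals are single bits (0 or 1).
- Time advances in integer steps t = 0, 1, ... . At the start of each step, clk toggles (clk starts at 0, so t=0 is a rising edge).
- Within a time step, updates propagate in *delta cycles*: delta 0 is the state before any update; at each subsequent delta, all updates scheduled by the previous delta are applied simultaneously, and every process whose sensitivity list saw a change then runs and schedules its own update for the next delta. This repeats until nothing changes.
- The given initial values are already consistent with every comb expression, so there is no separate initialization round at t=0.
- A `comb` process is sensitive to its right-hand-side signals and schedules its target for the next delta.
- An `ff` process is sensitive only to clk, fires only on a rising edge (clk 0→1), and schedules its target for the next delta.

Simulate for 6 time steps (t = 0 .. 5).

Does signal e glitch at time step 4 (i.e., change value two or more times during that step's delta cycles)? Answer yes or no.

no

[bits: k,m,f,a,d,clk,c,j,b,g,e]
t=0: Δ0=10011011001 Δ1=10011111001 Δ2=00011110001 Δ3=00011100100 Δ4=00111100100 Δ5=00111110100 | 5Δ
t=1: Δ0=00111110100 Δ1=00111010100 | 1Δ
t=2: Δ0=00111010100 Δ1=00111110100 Δ2=10111111100 Δ3=10111111001 Δ4=10011111001 | 4Δ
t=3: Δ0=10011111001 Δ1=10011011001 | 1Δ
t=4: Δ0=10011011001 Δ1=10011111001 Δ2=00011110001 Δ3=00011100100 Δ4=00111100100 Δ5=00111110100 | 5Δ
t=5: Δ0=00111110100 Δ1=00111010100 | 1Δ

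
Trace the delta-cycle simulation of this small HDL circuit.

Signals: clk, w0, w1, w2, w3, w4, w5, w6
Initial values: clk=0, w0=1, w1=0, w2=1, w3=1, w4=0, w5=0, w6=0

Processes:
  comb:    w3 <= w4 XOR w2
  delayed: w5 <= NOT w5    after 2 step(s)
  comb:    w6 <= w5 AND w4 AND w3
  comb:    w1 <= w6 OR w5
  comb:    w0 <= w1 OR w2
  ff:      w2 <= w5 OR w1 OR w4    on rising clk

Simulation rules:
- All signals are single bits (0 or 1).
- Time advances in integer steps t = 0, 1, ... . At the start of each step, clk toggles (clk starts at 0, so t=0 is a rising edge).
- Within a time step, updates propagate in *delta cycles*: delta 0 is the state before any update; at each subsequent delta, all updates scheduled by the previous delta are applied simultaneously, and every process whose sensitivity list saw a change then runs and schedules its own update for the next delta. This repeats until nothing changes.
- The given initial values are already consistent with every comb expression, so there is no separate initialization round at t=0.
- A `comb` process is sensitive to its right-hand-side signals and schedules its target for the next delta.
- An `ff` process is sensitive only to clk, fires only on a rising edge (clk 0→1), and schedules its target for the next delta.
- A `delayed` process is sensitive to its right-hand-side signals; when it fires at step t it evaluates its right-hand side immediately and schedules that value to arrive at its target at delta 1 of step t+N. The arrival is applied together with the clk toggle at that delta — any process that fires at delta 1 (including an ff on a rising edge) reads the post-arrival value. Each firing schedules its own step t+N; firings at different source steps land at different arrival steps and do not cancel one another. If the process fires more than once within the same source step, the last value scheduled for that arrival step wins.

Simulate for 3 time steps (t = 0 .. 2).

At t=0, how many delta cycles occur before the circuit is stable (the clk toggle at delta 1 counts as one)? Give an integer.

3

t=0 Δ0: w3=1 w5=0 w4=0 w0=1 w2=1 w1=0 w6=0 clk=0
  Δ1: clk:0→1
  Δ2: w2:1→0
  Δ3: w3:1→0, w0:1→0
  (3Δ to stable)
t=1 Δ0: w3=0 w5=0 w4=0 w0=0 w2=0 w1=0 w6=0 clk=1
  Δ1: clk:1→0
  (1Δ to stable)
t=2 Δ0: w3=0 w5=0 w4=0 w0=0 w2=0 w1=0 w6=0 clk=0
  Δ1: clk:0→1
  (1Δ to stable)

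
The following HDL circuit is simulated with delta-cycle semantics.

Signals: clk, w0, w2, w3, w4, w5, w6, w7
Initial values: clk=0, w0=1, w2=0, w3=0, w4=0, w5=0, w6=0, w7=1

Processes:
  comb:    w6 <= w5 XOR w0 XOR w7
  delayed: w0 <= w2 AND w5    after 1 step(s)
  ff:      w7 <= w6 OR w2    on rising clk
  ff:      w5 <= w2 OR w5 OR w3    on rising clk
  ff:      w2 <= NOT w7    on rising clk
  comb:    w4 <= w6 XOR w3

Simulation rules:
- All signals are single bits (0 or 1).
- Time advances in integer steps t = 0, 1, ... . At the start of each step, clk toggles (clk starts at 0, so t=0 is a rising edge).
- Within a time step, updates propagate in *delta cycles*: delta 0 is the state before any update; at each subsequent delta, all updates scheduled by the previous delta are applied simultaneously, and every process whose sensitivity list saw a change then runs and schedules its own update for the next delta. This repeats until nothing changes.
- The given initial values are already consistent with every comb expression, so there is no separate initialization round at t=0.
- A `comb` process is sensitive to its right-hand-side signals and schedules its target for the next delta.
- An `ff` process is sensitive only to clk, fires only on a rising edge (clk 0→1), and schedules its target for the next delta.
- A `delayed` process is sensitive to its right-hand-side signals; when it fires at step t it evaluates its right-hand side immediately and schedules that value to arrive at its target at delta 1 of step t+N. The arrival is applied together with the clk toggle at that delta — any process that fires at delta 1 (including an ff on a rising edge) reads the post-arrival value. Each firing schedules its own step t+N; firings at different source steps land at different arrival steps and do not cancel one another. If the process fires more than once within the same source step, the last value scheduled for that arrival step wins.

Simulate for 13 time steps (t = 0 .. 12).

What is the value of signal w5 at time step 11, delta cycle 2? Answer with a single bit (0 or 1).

t=0 Δ0: w5=0 w0=1 w6=0 w4=0 w3=0 w7=1 w2=0 clk=0
  Δ1: clk:0→1
  Δ2: w7:1→0
  Δ3: w6:0→1
  Δ4: w4:0→1
  (4Δ to stable)
t=1 Δ0: w5=0 w0=1 w6=1 w4=1 w3=0 w7=0 w2=0 clk=1
  Δ1: clk:1→0
  (1Δ to stable)
t=2 Δ0: w5=0 w0=1 w6=1 w4=1 w3=0 w7=0 w2=0 clk=0
  Δ1: clk:0→1
  Δ2: w7:0→1, w2:0→1
  Δ3: w6:1→0
  Δ4: w4:1→0
  (4Δ to stable)
t=3 Δ0: w5=0 w0=1 w6=0 w4=0 w3=0 w7=1 w2=1 clk=1
  Δ1: w0:1→0, clk:1→0
  Δ2: w6:0→1
  Δ3: w4:0→1
  (3Δ to stable)
t=4 Δ0: w5=0 w0=0 w6=1 w4=1 w3=0 w7=1 w2=1 clk=0
  Δ1: clk:0→1
  Δ2: w5:0→1, w2:1→0
  Δ3: w6:1→0
  Δ4: w4:1→0
  (4Δ to stable)
t=5 Δ0: w5=1 w0=0 w6=0 w4=0 w3=0 w7=1 w2=0 clk=1
  Δ1: clk:1→0
  (1Δ to stable)
t=6 Δ0: w5=1 w0=0 w6=0 w4=0 w3=0 w7=1 w2=0 clk=0
  Δ1: clk:0→1
  Δ2: w7:1→0
  Δ3: w6:0→1
  Δ4: w4:0→1
  (4Δ to stable)
t=7 Δ0: w5=1 w0=0 w6=1 w4=1 w3=0 w7=0 w2=0 clk=1
  Δ1: clk:1→0
  (1Δ to stable)
t=8 Δ0: w5=1 w0=0 w6=1 w4=1 w3=0 w7=0 w2=0 clk=0
  Δ1: clk:0→1
  Δ2: w7:0→1, w2:0→1
  Δ3: w6:1→0
  Δ4: w4:1→0
  (4Δ to stable)
t=9 Δ0: w5=1 w0=0 w6=0 w4=0 w3=0 w7=1 w2=1 clk=1
  Δ1: w0:0→1, clk:1→0
  Δ2: w6:0→1
  Δ3: w4:0→1
  (3Δ to stable)
t=10 Δ0: w5=1 w0=1 w6=1 w4=1 w3=0 w7=1 w2=1 clk=0
  Δ1: clk:0→1
  Δ2: w2:1→0
  (2Δ to stable)
t=11 Δ0: w5=1 w0=1 w6=1 w4=1 w3=0 w7=1 w2=0 clk=1
  Δ1: w0:1→0, clk:1→0
  Δ2: w6:1→0
  Δ3: w4:1→0
  (3Δ to stable)
t=12 Δ0: w5=1 w0=0 w6=0 w4=0 w3=0 w7=1 w2=0 clk=0
  Δ1: clk:0→1
  Δ2: w7:1→0
  Δ3: w6:0→1
  Δ4: w4:0→1
  (4Δ to stable)

1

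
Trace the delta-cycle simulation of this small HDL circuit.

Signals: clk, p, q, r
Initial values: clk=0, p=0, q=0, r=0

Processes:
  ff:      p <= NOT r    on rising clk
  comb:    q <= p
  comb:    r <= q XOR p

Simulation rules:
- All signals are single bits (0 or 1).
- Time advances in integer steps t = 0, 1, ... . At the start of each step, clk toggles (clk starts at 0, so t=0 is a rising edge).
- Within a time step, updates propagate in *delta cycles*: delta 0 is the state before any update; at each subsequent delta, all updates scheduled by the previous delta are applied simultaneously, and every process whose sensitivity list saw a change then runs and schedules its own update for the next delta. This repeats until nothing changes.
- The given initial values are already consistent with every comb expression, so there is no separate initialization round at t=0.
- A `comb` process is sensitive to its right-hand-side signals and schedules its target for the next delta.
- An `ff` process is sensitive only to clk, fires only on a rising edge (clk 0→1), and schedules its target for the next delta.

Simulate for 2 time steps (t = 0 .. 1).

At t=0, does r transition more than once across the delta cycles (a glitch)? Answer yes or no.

[bits: p,q,clk,r]
t=0: Δ0=0000 Δ1=0010 Δ2=1010 Δ3=1111 Δ4=1110 | 4Δ
t=1: Δ0=1110 Δ1=1100 | 1Δ

yes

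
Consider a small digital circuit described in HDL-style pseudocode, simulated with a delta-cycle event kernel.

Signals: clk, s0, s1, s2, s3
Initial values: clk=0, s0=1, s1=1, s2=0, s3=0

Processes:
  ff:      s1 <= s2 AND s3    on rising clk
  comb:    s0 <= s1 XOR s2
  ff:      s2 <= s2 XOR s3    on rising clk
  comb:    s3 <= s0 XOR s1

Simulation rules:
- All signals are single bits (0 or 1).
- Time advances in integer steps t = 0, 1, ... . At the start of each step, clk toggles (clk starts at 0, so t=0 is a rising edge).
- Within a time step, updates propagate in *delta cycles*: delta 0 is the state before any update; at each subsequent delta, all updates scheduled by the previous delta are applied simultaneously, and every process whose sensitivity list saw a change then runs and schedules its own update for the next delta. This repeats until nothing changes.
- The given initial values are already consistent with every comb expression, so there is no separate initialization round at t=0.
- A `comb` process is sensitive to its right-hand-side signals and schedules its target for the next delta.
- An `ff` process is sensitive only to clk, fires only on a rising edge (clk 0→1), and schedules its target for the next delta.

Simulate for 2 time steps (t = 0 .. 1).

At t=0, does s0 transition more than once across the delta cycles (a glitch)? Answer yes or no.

t0.Δ0 s3=0 clk=0 s1=1 s2=0 s0=1
t0.Δ1 s3=0 clk=1 s1=1 s2=0 s0=1
t0.Δ2 s3=0 clk=1 s1=0 s2=0 s0=1
t0.Δ3 s3=1 clk=1 s1=0 s2=0 s0=0
t0.Δ4 s3=0 clk=1 s1=0 s2=0 s0=0
t1.Δ0 s3=0 clk=1 s1=0 s2=0 s0=0
t1.Δ1 s3=0 clk=0 s1=0 s2=0 s0=0

no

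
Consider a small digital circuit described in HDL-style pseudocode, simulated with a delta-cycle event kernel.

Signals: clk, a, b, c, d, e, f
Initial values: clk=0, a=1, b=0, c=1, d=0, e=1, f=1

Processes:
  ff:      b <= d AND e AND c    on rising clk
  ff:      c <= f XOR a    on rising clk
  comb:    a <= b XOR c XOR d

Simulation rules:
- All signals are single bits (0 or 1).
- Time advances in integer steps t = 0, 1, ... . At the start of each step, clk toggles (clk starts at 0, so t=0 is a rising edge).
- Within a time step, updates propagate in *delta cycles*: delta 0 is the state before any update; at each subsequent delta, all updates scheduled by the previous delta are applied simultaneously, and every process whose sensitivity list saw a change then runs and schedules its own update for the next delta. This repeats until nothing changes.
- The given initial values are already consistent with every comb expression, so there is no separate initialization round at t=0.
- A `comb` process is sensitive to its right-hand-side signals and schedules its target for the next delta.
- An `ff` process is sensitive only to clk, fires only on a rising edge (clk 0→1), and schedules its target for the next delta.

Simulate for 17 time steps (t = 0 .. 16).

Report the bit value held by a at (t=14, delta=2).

0

t=0 Δ0: d=0 b=0 clk=0 e=1 f=1 a=1 c=1
  Δ1: clk:0→1
  Δ2: c:1→0
  Δ3: a:1→0
  (3Δ to stable)
t=1 Δ0: d=0 b=0 clk=1 e=1 f=1 a=0 c=0
  Δ1: clk:1→0
  (1Δ to stable)
t=2 Δ0: d=0 b=0 clk=0 e=1 f=1 a=0 c=0
  Δ1: clk:0→1
  Δ2: c:0→1
  Δ3: a:0→1
  (3Δ to stable)
t=3 Δ0: d=0 b=0 clk=1 e=1 f=1 a=1 c=1
  Δ1: clk:1→0
  (1Δ to stable)
t=4 Δ0: d=0 b=0 clk=0 e=1 f=1 a=1 c=1
  Δ1: clk:0→1
  Δ2: c:1→0
  Δ3: a:1→0
  (3Δ to stable)
t=5 Δ0: d=0 b=0 clk=1 e=1 f=1 a=0 c=0
  Δ1: clk:1→0
  (1Δ to stable)
t=6 Δ0: d=0 b=0 clk=0 e=1 f=1 a=0 c=0
  Δ1: clk:0→1
  Δ2: c:0→1
  Δ3: a:0→1
  (3Δ to stable)
t=7 Δ0: d=0 b=0 clk=1 e=1 f=1 a=1 c=1
  Δ1: clk:1→0
  (1Δ to stable)
t=8 Δ0: d=0 b=0 clk=0 e=1 f=1 a=1 c=1
  Δ1: clk:0→1
  Δ2: c:1→0
  Δ3: a:1→0
  (3Δ to stable)
t=9 Δ0: d=0 b=0 clk=1 e=1 f=1 a=0 c=0
  Δ1: clk:1→0
  (1Δ to stable)
t=10 Δ0: d=0 b=0 clk=0 e=1 f=1 a=0 c=0
  Δ1: clk:0→1
  Δ2: c:0→1
  Δ3: a:0→1
  (3Δ to stable)
t=11 Δ0: d=0 b=0 clk=1 e=1 f=1 a=1 c=1
  Δ1: clk:1→0
  (1Δ to stable)
t=12 Δ0: d=0 b=0 clk=0 e=1 f=1 a=1 c=1
  Δ1: clk:0→1
  Δ2: c:1→0
  Δ3: a:1→0
  (3Δ to stable)
t=13 Δ0: d=0 b=0 clk=1 e=1 f=1 a=0 c=0
  Δ1: clk:1→0
  (1Δ to stable)
t=14 Δ0: d=0 b=0 clk=0 e=1 f=1 a=0 c=0
  Δ1: clk:0→1
  Δ2: c:0→1
  Δ3: a:0→1
  (3Δ to stable)
t=15 Δ0: d=0 b=0 clk=1 e=1 f=1 a=1 c=1
  Δ1: clk:1→0
  (1Δ to stable)
t=16 Δ0: d=0 b=0 clk=0 e=1 f=1 a=1 c=1
  Δ1: clk:0→1
  Δ2: c:1→0
  Δ3: a:1→0
  (3Δ to stable)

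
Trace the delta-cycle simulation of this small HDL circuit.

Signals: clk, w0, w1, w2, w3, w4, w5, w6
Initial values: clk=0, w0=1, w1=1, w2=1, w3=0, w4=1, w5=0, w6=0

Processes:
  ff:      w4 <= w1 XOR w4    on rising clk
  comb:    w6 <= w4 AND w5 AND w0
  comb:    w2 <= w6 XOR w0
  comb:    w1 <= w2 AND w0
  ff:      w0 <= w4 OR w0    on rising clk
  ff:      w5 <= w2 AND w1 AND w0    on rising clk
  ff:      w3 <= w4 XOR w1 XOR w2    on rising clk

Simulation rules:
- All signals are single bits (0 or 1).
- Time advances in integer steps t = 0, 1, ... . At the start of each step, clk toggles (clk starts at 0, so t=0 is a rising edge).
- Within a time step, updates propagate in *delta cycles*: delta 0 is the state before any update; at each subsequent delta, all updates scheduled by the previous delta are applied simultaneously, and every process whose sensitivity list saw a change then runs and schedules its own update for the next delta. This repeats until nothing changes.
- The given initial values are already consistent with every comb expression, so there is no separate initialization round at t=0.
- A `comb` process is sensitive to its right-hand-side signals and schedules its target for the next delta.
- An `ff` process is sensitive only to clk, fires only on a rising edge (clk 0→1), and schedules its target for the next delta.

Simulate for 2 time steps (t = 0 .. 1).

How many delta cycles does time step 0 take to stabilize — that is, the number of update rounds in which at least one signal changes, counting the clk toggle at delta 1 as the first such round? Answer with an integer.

2

[bits: w2,clk,w1,w4,w5,w0,w6,w3]
t=0: Δ0=10110100 Δ1=11110100 Δ2=11101101 | 2Δ
t=1: Δ0=11101101 Δ1=10101101 | 1Δ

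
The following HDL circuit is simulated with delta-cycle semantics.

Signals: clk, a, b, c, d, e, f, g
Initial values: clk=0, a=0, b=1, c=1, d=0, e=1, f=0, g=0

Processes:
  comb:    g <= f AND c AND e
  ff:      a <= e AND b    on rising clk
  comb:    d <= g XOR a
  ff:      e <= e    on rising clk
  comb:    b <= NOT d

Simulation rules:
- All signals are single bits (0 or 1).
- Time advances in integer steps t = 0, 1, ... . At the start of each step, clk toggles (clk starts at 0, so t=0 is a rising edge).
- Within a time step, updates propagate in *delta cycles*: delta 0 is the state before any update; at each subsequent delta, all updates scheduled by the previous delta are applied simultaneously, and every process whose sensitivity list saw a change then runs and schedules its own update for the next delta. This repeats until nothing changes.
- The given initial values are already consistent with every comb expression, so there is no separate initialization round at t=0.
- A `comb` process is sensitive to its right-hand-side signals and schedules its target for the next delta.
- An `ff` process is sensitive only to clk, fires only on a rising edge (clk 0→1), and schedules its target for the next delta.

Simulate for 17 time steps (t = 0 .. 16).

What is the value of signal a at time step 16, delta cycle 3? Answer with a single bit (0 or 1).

t0.Δ0 e=1 g=0 d=0 b=1 c=1 a=0 clk=0 f=0
t0.Δ1 e=1 g=0 d=0 b=1 c=1 a=0 clk=1 f=0
t0.Δ2 e=1 g=0 d=0 b=1 c=1 a=1 clk=1 f=0
t0.Δ3 e=1 g=0 d=1 b=1 c=1 a=1 clk=1 f=0
t0.Δ4 e=1 g=0 d=1 b=0 c=1 a=1 clk=1 f=0
t1.Δ0 e=1 g=0 d=1 b=0 c=1 a=1 clk=1 f=0
t1.Δ1 e=1 g=0 d=1 b=0 c=1 a=1 clk=0 f=0
t2.Δ0 e=1 g=0 d=1 b=0 c=1 a=1 clk=0 f=0
t2.Δ1 e=1 g=0 d=1 b=0 c=1 a=1 clk=1 f=0
t2.Δ2 e=1 g=0 d=1 b=0 c=1 a=0 clk=1 f=0
t2.Δ3 e=1 g=0 d=0 b=0 c=1 a=0 clk=1 f=0
t2.Δ4 e=1 g=0 d=0 b=1 c=1 a=0 clk=1 f=0
t3.Δ0 e=1 g=0 d=0 b=1 c=1 a=0 clk=1 f=0
t3.Δ1 e=1 g=0 d=0 b=1 c=1 a=0 clk=0 f=0
t4.Δ0 e=1 g=0 d=0 b=1 c=1 a=0 clk=0 f=0
t4.Δ1 e=1 g=0 d=0 b=1 c=1 a=0 clk=1 f=0
t4.Δ2 e=1 g=0 d=0 b=1 c=1 a=1 clk=1 f=0
t4.Δ3 e=1 g=0 d=1 b=1 c=1 a=1 clk=1 f=0
t4.Δ4 e=1 g=0 d=1 b=0 c=1 a=1 clk=1 f=0
t5.Δ0 e=1 g=0 d=1 b=0 c=1 a=1 clk=1 f=0
t5.Δ1 e=1 g=0 d=1 b=0 c=1 a=1 clk=0 f=0
t6.Δ0 e=1 g=0 d=1 b=0 c=1 a=1 clk=0 f=0
t6.Δ1 e=1 g=0 d=1 b=0 c=1 a=1 clk=1 f=0
t6.Δ2 e=1 g=0 d=1 b=0 c=1 a=0 clk=1 f=0
t6.Δ3 e=1 g=0 d=0 b=0 c=1 a=0 clk=1 f=0
t6.Δ4 e=1 g=0 d=0 b=1 c=1 a=0 clk=1 f=0
t7.Δ0 e=1 g=0 d=0 b=1 c=1 a=0 clk=1 f=0
t7.Δ1 e=1 g=0 d=0 b=1 c=1 a=0 clk=0 f=0
t8.Δ0 e=1 g=0 d=0 b=1 c=1 a=0 clk=0 f=0
t8.Δ1 e=1 g=0 d=0 b=1 c=1 a=0 clk=1 f=0
t8.Δ2 e=1 g=0 d=0 b=1 c=1 a=1 clk=1 f=0
t8.Δ3 e=1 g=0 d=1 b=1 c=1 a=1 clk=1 f=0
t8.Δ4 e=1 g=0 d=1 b=0 c=1 a=1 clk=1 f=0
t9.Δ0 e=1 g=0 d=1 b=0 c=1 a=1 clk=1 f=0
t9.Δ1 e=1 g=0 d=1 b=0 c=1 a=1 clk=0 f=0
t10.Δ0 e=1 g=0 d=1 b=0 c=1 a=1 clk=0 f=0
t10.Δ1 e=1 g=0 d=1 b=0 c=1 a=1 clk=1 f=0
t10.Δ2 e=1 g=0 d=1 b=0 c=1 a=0 clk=1 f=0
t10.Δ3 e=1 g=0 d=0 b=0 c=1 a=0 clk=1 f=0
t10.Δ4 e=1 g=0 d=0 b=1 c=1 a=0 clk=1 f=0
t11.Δ0 e=1 g=0 d=0 b=1 c=1 a=0 clk=1 f=0
t11.Δ1 e=1 g=0 d=0 b=1 c=1 a=0 clk=0 f=0
t12.Δ0 e=1 g=0 d=0 b=1 c=1 a=0 clk=0 f=0
t12.Δ1 e=1 g=0 d=0 b=1 c=1 a=0 clk=1 f=0
t12.Δ2 e=1 g=0 d=0 b=1 c=1 a=1 clk=1 f=0
t12.Δ3 e=1 g=0 d=1 b=1 c=1 a=1 clk=1 f=0
t12.Δ4 e=1 g=0 d=1 b=0 c=1 a=1 clk=1 f=0
t13.Δ0 e=1 g=0 d=1 b=0 c=1 a=1 clk=1 f=0
t13.Δ1 e=1 g=0 d=1 b=0 c=1 a=1 clk=0 f=0
t14.Δ0 e=1 g=0 d=1 b=0 c=1 a=1 clk=0 f=0
t14.Δ1 e=1 g=0 d=1 b=0 c=1 a=1 clk=1 f=0
t14.Δ2 e=1 g=0 d=1 b=0 c=1 a=0 clk=1 f=0
t14.Δ3 e=1 g=0 d=0 b=0 c=1 a=0 clk=1 f=0
t14.Δ4 e=1 g=0 d=0 b=1 c=1 a=0 clk=1 f=0
t15.Δ0 e=1 g=0 d=0 b=1 c=1 a=0 clk=1 f=0
t15.Δ1 e=1 g=0 d=0 b=1 c=1 a=0 clk=0 f=0
t16.Δ0 e=1 g=0 d=0 b=1 c=1 a=0 clk=0 f=0
t16.Δ1 e=1 g=0 d=0 b=1 c=1 a=0 clk=1 f=0
t16.Δ2 e=1 g=0 d=0 b=1 c=1 a=1 clk=1 f=0
t16.Δ3 e=1 g=0 d=1 b=1 c=1 a=1 clk=1 f=0
t16.Δ4 e=1 g=0 d=1 b=0 c=1 a=1 clk=1 f=0

1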